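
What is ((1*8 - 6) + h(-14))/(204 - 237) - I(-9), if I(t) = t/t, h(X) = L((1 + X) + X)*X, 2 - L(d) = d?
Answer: 371/33 ≈ 11.242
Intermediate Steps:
L(d) = 2 - d
h(X) = X*(1 - 2*X) (h(X) = (2 - ((1 + X) + X))*X = (2 - (1 + 2*X))*X = (2 + (-1 - 2*X))*X = (1 - 2*X)*X = X*(1 - 2*X))
I(t) = 1
((1*8 - 6) + h(-14))/(204 - 237) - I(-9) = ((1*8 - 6) - 14*(1 - 2*(-14)))/(204 - 237) - 1*1 = ((8 - 6) - 14*(1 + 28))/(-33) - 1 = (2 - 14*29)*(-1/33) - 1 = (2 - 406)*(-1/33) - 1 = -404*(-1/33) - 1 = 404/33 - 1 = 371/33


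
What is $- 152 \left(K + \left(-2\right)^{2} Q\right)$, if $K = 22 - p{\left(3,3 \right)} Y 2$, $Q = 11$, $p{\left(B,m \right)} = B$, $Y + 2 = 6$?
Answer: $-6384$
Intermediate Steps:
$Y = 4$ ($Y = -2 + 6 = 4$)
$K = -2$ ($K = 22 - 3 \cdot 4 \cdot 2 = 22 - 12 \cdot 2 = 22 - 24 = -2$)
$- 152 \left(K + \left(-2\right)^{2} Q\right) = - 152 \left(-2 + \left(-2\right)^{2} \cdot 11\right) = - 152 \left(-2 + 4 \cdot 11\right) = - 152 \left(-2 + 44\right) = \left(-152\right) 42 = -6384$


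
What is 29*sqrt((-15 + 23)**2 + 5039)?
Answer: 783*sqrt(7) ≈ 2071.6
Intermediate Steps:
29*sqrt((-15 + 23)**2 + 5039) = 29*sqrt(8**2 + 5039) = 29*sqrt(64 + 5039) = 29*sqrt(5103) = 29*(27*sqrt(7)) = 783*sqrt(7)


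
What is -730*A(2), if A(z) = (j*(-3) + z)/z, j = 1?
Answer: 365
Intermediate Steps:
A(z) = (-3 + z)/z (A(z) = (1*(-3) + z)/z = (-3 + z)/z)
-730*A(2) = -730*(-3 + 2)/2 = -365*(-1) = -730*(-½) = 365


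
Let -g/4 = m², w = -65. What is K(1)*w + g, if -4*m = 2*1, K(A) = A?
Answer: -66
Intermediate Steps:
m = -½ (m = -1/2 = -¼*2 = -½ ≈ -0.50000)
g = -1 (g = -4*(-½)² = -4*¼ = -1)
K(1)*w + g = 1*(-65) - 1 = -65 - 1 = -66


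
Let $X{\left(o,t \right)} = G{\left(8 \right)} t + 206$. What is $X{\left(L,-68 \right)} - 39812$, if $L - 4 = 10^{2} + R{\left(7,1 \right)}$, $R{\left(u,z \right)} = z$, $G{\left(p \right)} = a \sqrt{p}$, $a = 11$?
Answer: $-39606 - 1496 \sqrt{2} \approx -41722.0$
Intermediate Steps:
$G{\left(p \right)} = 11 \sqrt{p}$
$L = 105$ ($L = 4 + \left(10^{2} + 1\right) = 4 + \left(100 + 1\right) = 4 + 101 = 105$)
$X{\left(o,t \right)} = 206 + 22 t \sqrt{2}$ ($X{\left(o,t \right)} = 11 \sqrt{8} t + 206 = 11 \cdot 2 \sqrt{2} t + 206 = 22 \sqrt{2} t + 206 = 22 t \sqrt{2} + 206 = 206 + 22 t \sqrt{2}$)
$X{\left(L,-68 \right)} - 39812 = \left(206 + 22 \left(-68\right) \sqrt{2}\right) - 39812 = \left(206 - 1496 \sqrt{2}\right) - 39812 = -39606 - 1496 \sqrt{2}$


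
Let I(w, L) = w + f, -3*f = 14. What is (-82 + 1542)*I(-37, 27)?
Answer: -182500/3 ≈ -60833.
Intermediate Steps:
f = -14/3 (f = -⅓*14 = -14/3 ≈ -4.6667)
I(w, L) = -14/3 + w (I(w, L) = w - 14/3 = -14/3 + w)
(-82 + 1542)*I(-37, 27) = (-82 + 1542)*(-14/3 - 37) = 1460*(-125/3) = -182500/3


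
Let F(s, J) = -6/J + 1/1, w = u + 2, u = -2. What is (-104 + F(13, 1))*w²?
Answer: 0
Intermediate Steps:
w = 0 (w = -2 + 2 = 0)
F(s, J) = 1 - 6/J (F(s, J) = -6/J + 1*1 = -6/J + 1 = 1 - 6/J)
(-104 + F(13, 1))*w² = (-104 + (-6 + 1)/1)*0² = (-104 + 1*(-5))*0 = (-104 - 5)*0 = -109*0 = 0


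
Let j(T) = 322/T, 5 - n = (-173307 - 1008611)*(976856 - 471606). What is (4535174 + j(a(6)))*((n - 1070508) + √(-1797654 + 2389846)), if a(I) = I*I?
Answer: 5416486896208978569/2 + 326533172*√9253/9 ≈ 2.7082e+18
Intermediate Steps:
a(I) = I²
n = 597164069505 (n = 5 - (-173307 - 1008611)*(976856 - 471606) = 5 - (-1181918)*505250 = 5 - 1*(-597164069500) = 5 + 597164069500 = 597164069505)
(4535174 + j(a(6)))*((n - 1070508) + √(-1797654 + 2389846)) = (4535174 + 322/(6²))*((597164069505 - 1070508) + √(-1797654 + 2389846)) = (4535174 + 322/36)*(597162998997 + √592192) = (4535174 + 322*(1/36))*(597162998997 + 8*√9253) = (4535174 + 161/18)*(597162998997 + 8*√9253) = 81633293*(597162998997 + 8*√9253)/18 = 5416486896208978569/2 + 326533172*√9253/9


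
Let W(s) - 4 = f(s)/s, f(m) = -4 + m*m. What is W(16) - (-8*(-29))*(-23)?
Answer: 21423/4 ≈ 5355.8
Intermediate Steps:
f(m) = -4 + m²
W(s) = 4 + (-4 + s²)/s
W(16) - (-8*(-29))*(-23) = (4 + 16 - 4/16) - (-8*(-29))*(-23) = (4 + 16 - 4*1/16) - 232*(-23) = (4 + 16 - ¼) - 1*(-5336) = 79/4 + 5336 = 21423/4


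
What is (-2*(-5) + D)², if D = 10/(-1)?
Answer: 0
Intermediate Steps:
D = -10 (D = 10*(-1) = -10)
(-2*(-5) + D)² = (-2*(-5) - 10)² = (10 - 10)² = 0² = 0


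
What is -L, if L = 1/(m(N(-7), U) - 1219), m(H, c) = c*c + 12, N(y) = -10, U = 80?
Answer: -1/5193 ≈ -0.00019257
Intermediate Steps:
m(H, c) = 12 + c² (m(H, c) = c² + 12 = 12 + c²)
L = 1/5193 (L = 1/((12 + 80²) - 1219) = 1/((12 + 6400) - 1219) = 1/(6412 - 1219) = 1/5193 ≈ 0.00019257)
-L = -1*1/5193 = -1/5193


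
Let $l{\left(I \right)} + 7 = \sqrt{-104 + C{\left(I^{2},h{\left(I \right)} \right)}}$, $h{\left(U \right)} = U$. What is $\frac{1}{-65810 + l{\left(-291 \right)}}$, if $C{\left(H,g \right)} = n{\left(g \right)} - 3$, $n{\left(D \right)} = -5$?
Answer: $- \frac{65817}{4331877601} - \frac{4 i \sqrt{7}}{4331877601} \approx -1.5194 \cdot 10^{-5} - 2.4431 \cdot 10^{-9} i$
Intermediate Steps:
$C{\left(H,g \right)} = -8$ ($C{\left(H,g \right)} = -5 - 3 = -8$)
$l{\left(I \right)} = -7 + 4 i \sqrt{7}$ ($l{\left(I \right)} = -7 + \sqrt{-104 - 8} = -7 + \sqrt{-112} = -7 + 4 i \sqrt{7}$)
$\frac{1}{-65810 + l{\left(-291 \right)}} = \frac{1}{-65810 - \left(7 - 4 i \sqrt{7}\right)} = \frac{1}{-65817 + 4 i \sqrt{7}}$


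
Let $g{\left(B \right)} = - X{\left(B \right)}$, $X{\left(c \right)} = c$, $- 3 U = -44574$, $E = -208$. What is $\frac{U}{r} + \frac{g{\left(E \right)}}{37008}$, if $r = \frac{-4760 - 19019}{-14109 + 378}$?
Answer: $\frac{471887462101}{55000827} \approx 8579.6$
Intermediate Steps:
$U = 14858$ ($U = \left(- \frac{1}{3}\right) \left(-44574\right) = 14858$)
$g{\left(B \right)} = - B$
$r = \frac{23779}{13731}$ ($r = - \frac{23779}{-13731} = \left(-23779\right) \left(- \frac{1}{13731}\right) = \frac{23779}{13731} \approx 1.7318$)
$\frac{U}{r} + \frac{g{\left(E \right)}}{37008} = \frac{14858}{\frac{23779}{13731}} + \frac{\left(-1\right) \left(-208\right)}{37008} = 14858 \cdot \frac{13731}{23779} + 208 \cdot \frac{1}{37008} = \frac{204015198}{23779} + \frac{13}{2313} = \frac{471887462101}{55000827}$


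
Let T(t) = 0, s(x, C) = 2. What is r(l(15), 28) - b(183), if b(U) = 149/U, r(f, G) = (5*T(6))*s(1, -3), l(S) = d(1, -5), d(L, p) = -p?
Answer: -149/183 ≈ -0.81421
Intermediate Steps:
l(S) = 5 (l(S) = -1*(-5) = 5)
r(f, G) = 0 (r(f, G) = (5*0)*2 = 0*2 = 0)
r(l(15), 28) - b(183) = 0 - 149/183 = -149/183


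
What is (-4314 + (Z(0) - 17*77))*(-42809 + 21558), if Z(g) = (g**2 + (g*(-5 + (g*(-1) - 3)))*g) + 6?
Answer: 119366867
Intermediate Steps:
Z(g) = 6 + g**2 + g**2*(-8 - g) (Z(g) = (g**2 + (g*(-5 + (-g - 3)))*g) + 6 = (g**2 + (g*(-5 + (-3 - g)))*g) + 6 = (g**2 + (g*(-8 - g))*g) + 6 = (g**2 + g**2*(-8 - g)) + 6 = 6 + g**2 + g**2*(-8 - g))
(-4314 + (Z(0) - 17*77))*(-42809 + 21558) = (-4314 + ((6 - 1*0**3 - 7*0**2) - 17*77))*(-42809 + 21558) = (-4314 + ((6 - 1*0 - 7*0) - 1309))*(-21251) = (-4314 + ((6 + 0 + 0) - 1309))*(-21251) = (-4314 + (6 - 1309))*(-21251) = (-4314 - 1303)*(-21251) = -5617*(-21251) = 119366867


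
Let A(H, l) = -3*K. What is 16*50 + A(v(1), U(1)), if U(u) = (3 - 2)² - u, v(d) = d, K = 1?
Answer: 797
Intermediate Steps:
U(u) = 1 - u (U(u) = 1² - u = 1 - u)
A(H, l) = -3 (A(H, l) = -3*1 = -3)
16*50 + A(v(1), U(1)) = 16*50 - 3 = 800 - 3 = 797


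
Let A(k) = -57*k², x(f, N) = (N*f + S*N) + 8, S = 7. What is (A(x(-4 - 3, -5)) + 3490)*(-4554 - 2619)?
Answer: 1133334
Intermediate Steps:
x(f, N) = 8 + 7*N + N*f (x(f, N) = (N*f + 7*N) + 8 = (7*N + N*f) + 8 = 8 + 7*N + N*f)
(A(x(-4 - 3, -5)) + 3490)*(-4554 - 2619) = (-57*(8 + 7*(-5) - 5*(-4 - 3))² + 3490)*(-4554 - 2619) = (-57*(8 - 35 - 5*(-7))² + 3490)*(-7173) = (-57*(8 - 35 + 35)² + 3490)*(-7173) = (-57*8² + 3490)*(-7173) = (-57*64 + 3490)*(-7173) = (-3648 + 3490)*(-7173) = -158*(-7173) = 1133334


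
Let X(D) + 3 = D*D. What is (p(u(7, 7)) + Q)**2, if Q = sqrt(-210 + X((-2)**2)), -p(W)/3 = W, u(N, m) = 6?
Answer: (18 - I*sqrt(197))**2 ≈ 127.0 - 505.28*I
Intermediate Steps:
X(D) = -3 + D**2 (X(D) = -3 + D*D = -3 + D**2)
p(W) = -3*W
Q = I*sqrt(197) (Q = sqrt(-210 + (-3 + ((-2)**2)**2)) = sqrt(-210 + (-3 + 4**2)) = sqrt(-210 + (-3 + 16)) = sqrt(-210 + 13) = sqrt(-197) = I*sqrt(197) ≈ 14.036*I)
(p(u(7, 7)) + Q)**2 = (-3*6 + I*sqrt(197))**2 = (-18 + I*sqrt(197))**2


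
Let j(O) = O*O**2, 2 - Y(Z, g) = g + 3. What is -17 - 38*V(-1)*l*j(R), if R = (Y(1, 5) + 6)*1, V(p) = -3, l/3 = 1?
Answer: -17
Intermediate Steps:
l = 3 (l = 3*1 = 3)
Y(Z, g) = -1 - g (Y(Z, g) = 2 - (g + 3) = 2 - (3 + g) = 2 + (-3 - g) = -1 - g)
R = 0 (R = ((-1 - 1*5) + 6)*1 = ((-1 - 5) + 6)*1 = (-6 + 6)*1 = 0*1 = 0)
j(O) = O**3
-17 - 38*V(-1)*l*j(R) = -17 - 38*(-3*3)*0**3 = -17 - (-342)*0 = -17 - 38*0 = -17 + 0 = -17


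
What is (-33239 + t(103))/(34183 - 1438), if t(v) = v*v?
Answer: -4526/6549 ≈ -0.69110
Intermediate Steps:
t(v) = v²
(-33239 + t(103))/(34183 - 1438) = (-33239 + 103²)/(34183 - 1438) = (-33239 + 10609)/32745 = -22630*1/32745 = -4526/6549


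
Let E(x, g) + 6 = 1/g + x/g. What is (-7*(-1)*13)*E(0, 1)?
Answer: -455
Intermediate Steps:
E(x, g) = -6 + 1/g + x/g (E(x, g) = -6 + (1/g + x/g) = -6 + 1/g + x/g)
(-7*(-1)*13)*E(0, 1) = (-7*(-1)*13)*((1 + 0 - 6*1)/1) = (7*13)*(1*(1 + 0 - 6)) = 91*(1*(-5)) = 91*(-5) = -455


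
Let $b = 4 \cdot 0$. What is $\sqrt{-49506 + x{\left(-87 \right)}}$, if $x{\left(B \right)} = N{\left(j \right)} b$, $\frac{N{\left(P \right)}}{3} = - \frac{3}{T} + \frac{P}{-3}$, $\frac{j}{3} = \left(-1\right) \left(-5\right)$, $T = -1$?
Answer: $i \sqrt{49506} \approx 222.5 i$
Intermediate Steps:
$b = 0$
$j = 15$ ($j = 3 \left(\left(-1\right) \left(-5\right)\right) = 3 \cdot 5 = 15$)
$N{\left(P \right)} = 9 - P$ ($N{\left(P \right)} = 3 \left(- \frac{3}{-1} + \frac{P}{-3}\right) = 3 \left(\left(-3\right) \left(-1\right) + P \left(- \frac{1}{3}\right)\right) = 3 \left(3 - \frac{P}{3}\right) = 9 - P$)
$x{\left(B \right)} = 0$ ($x{\left(B \right)} = \left(9 - 15\right) 0 = \left(-6\right) 0 = 0$)
$\sqrt{-49506 + x{\left(-87 \right)}} = \sqrt{-49506 + 0} = \sqrt{-49506} = i \sqrt{49506}$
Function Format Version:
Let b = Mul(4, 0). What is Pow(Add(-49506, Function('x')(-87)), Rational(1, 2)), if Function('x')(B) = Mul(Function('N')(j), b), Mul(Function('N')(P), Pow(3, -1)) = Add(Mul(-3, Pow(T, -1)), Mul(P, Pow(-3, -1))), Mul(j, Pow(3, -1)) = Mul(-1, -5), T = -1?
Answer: Mul(I, Pow(49506, Rational(1, 2))) ≈ Mul(222.50, I)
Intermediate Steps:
b = 0
j = 15 (j = Mul(3, Mul(-1, -5)) = Mul(3, 5) = 15)
Function('N')(P) = Add(9, Mul(-1, P)) (Function('N')(P) = Mul(3, Add(Mul(-3, Pow(-1, -1)), Mul(P, Pow(-3, -1)))) = Mul(3, Add(Mul(-3, -1), Mul(P, Rational(-1, 3)))) = Mul(3, Add(3, Mul(Rational(-1, 3), P))) = Add(9, Mul(-1, P)))
Function('x')(B) = 0 (Function('x')(B) = Mul(Add(9, Mul(-1, 15)), 0) = Mul(Add(9, -15), 0) = Mul(-6, 0) = 0)
Pow(Add(-49506, Function('x')(-87)), Rational(1, 2)) = Pow(Add(-49506, 0), Rational(1, 2)) = Pow(-49506, Rational(1, 2)) = Mul(I, Pow(49506, Rational(1, 2)))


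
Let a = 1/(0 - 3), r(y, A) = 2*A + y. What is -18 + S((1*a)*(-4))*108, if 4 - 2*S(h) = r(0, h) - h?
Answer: 126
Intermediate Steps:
r(y, A) = y + 2*A
a = -⅓ (a = 1/(-3) = -⅓ ≈ -0.33333)
S(h) = 2 - h/2 (S(h) = 2 - ((0 + 2*h) - h)/2 = 2 - (2*h - h)/2 = 2 - h/2)
-18 + S((1*a)*(-4))*108 = -18 + (2 - 1*(-⅓)*(-4)/2)*108 = -18 + (2 - (-1)*(-4)/6)*108 = -18 + (2 - ½*4/3)*108 = -18 + (2 - ⅔)*108 = -18 + (4/3)*108 = -18 + 144 = 126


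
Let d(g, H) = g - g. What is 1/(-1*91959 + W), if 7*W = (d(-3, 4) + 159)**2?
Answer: -7/618432 ≈ -1.1319e-5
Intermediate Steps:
d(g, H) = 0
W = 25281/7 (W = (0 + 159)**2/7 = (1/7)*159**2 = (1/7)*25281 = 25281/7 ≈ 3611.6)
1/(-1*91959 + W) = 1/(-1*91959 + 25281/7) = 1/(-91959 + 25281/7) = 1/(-618432/7) = -7/618432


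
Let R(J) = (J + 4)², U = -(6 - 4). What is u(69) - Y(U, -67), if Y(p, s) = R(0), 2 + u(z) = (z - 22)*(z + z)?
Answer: 6468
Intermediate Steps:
U = -2 (U = -1*2 = -2)
u(z) = -2 + 2*z*(-22 + z) (u(z) = -2 + (z - 22)*(z + z) = -2 + (-22 + z)*(2*z) = -2 + 2*z*(-22 + z))
R(J) = (4 + J)²
Y(p, s) = 16 (Y(p, s) = (4 + 0)² = 4² = 16)
u(69) - Y(U, -67) = (-2 - 44*69 + 2*69²) - 1*16 = (-2 - 3036 + 2*4761) - 16 = (-2 - 3036 + 9522) - 16 = 6484 - 16 = 6468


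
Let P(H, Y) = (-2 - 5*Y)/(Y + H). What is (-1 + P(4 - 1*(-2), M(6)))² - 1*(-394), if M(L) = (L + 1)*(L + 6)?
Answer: 863386/2025 ≈ 426.36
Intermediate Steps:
M(L) = (1 + L)*(6 + L)
P(H, Y) = (-2 - 5*Y)/(H + Y)
(-1 + P(4 - 1*(-2), M(6)))² - 1*(-394) = (-1 + (-2 - 5*(6 + 6² + 7*6))/((4 - 1*(-2)) + (6 + 6² + 7*6)))² - 1*(-394) = (-1 + (-2 - 5*(6 + 36 + 42))/((4 + 2) + (6 + 36 + 42)))² + 394 = (-1 + (-2 - 5*84)/(6 + 84))² + 394 = (-1 + (-2 - 420)/90)² + 394 = (-1 + (1/90)*(-422))² + 394 = (-1 - 211/45)² + 394 = (-256/45)² + 394 = 65536/2025 + 394 = 863386/2025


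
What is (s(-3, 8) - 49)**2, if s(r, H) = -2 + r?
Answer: 2916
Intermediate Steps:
(s(-3, 8) - 49)**2 = ((-2 - 3) - 49)**2 = (-5 - 49)**2 = (-54)**2 = 2916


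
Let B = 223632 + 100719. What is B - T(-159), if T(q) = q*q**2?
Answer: 4344030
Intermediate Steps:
B = 324351
T(q) = q**3
B - T(-159) = 324351 - 1*(-159)**3 = 324351 - 1*(-4019679) = 324351 + 4019679 = 4344030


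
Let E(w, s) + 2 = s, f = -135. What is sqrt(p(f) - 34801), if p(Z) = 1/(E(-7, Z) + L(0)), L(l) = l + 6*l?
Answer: I*sqrt(653180106)/137 ≈ 186.55*I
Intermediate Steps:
L(l) = 7*l
E(w, s) = -2 + s
p(Z) = 1/(-2 + Z) (p(Z) = 1/((-2 + Z) + 7*0) = 1/((-2 + Z) + 0) = 1/(-2 + Z))
sqrt(p(f) - 34801) = sqrt(1/(-2 - 135) - 34801) = sqrt(1/(-137) - 34801) = sqrt(-1/137 - 34801) = sqrt(-4767738/137) = I*sqrt(653180106)/137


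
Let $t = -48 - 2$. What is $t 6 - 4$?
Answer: $-304$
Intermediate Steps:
$t = -50$ ($t = -48 - 2 = -50$)
$t 6 - 4 = \left(-50\right) 6 - 4 = -300 - 4 = -304$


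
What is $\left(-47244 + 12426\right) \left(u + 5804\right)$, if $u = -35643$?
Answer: $1038934302$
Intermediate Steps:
$\left(-47244 + 12426\right) \left(u + 5804\right) = \left(-47244 + 12426\right) \left(-35643 + 5804\right) = \left(-34818\right) \left(-29839\right) = 1038934302$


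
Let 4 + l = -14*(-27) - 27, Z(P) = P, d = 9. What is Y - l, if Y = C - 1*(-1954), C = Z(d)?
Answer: 1616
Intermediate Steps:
C = 9
Y = 1963 (Y = 9 - 1*(-1954) = 9 + 1954 = 1963)
l = 347 (l = -4 + (-14*(-27) - 27) = -4 + (378 - 27) = -4 + 351 = 347)
Y - l = 1963 - 1*347 = 1963 - 347 = 1616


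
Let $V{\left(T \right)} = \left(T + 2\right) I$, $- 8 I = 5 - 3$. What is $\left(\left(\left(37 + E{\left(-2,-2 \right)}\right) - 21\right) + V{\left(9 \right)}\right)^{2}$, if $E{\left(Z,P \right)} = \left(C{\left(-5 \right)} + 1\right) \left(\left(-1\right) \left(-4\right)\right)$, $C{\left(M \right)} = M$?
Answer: $\frac{121}{16} \approx 7.5625$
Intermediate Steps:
$I = - \frac{1}{4}$ ($I = - \frac{5 - 3}{8} = \left(- \frac{1}{8}\right) 2 = - \frac{1}{4} \approx -0.25$)
$V{\left(T \right)} = - \frac{1}{2} - \frac{T}{4}$ ($V{\left(T \right)} = \left(T + 2\right) \left(- \frac{1}{4}\right) = \left(2 + T\right) \left(- \frac{1}{4}\right) = - \frac{1}{2} - \frac{T}{4}$)
$E{\left(Z,P \right)} = -16$ ($E{\left(Z,P \right)} = \left(-5 + 1\right) \left(\left(-1\right) \left(-4\right)\right) = \left(-4\right) 4 = -16$)
$\left(\left(\left(37 + E{\left(-2,-2 \right)}\right) - 21\right) + V{\left(9 \right)}\right)^{2} = \left(\left(\left(37 - 16\right) - 21\right) - \frac{11}{4}\right)^{2} = \left(\left(21 - 21\right) - \frac{11}{4}\right)^{2} = \left(0 - \frac{11}{4}\right)^{2} = \left(- \frac{11}{4}\right)^{2} = \frac{121}{16}$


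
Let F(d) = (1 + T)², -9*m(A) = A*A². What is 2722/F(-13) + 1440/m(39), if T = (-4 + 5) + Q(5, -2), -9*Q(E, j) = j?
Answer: 242103477/439400 ≈ 550.99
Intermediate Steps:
Q(E, j) = -j/9
m(A) = -A³/9 (m(A) = -A*A²/9 = -A³/9)
T = 11/9 (T = (-4 + 5) - ⅑*(-2) = 1 + 2/9 = 11/9 ≈ 1.2222)
F(d) = 400/81 (F(d) = (1 + 11/9)² = (20/9)² = 400/81)
2722/F(-13) + 1440/m(39) = 2722/(400/81) + 1440/((-⅑*39³)) = 2722*(81/400) + 1440/((-⅑*59319)) = 110241/200 + 1440/(-6591) = 110241/200 + 1440*(-1/6591) = 110241/200 - 480/2197 = 242103477/439400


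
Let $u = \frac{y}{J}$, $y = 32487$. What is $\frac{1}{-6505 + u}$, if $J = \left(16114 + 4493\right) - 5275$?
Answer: $- \frac{15332}{99702173} \approx -0.00015378$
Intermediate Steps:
$J = 15332$ ($J = 20607 - 5275 = 15332$)
$u = \frac{32487}{15332} \approx 2.1189$
$\frac{1}{-6505 + u} = \frac{1}{-6505 + \frac{32487}{15332}} = \frac{1}{- \frac{99702173}{15332}} = - \frac{15332}{99702173}$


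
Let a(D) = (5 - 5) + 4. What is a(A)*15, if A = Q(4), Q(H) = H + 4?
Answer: 60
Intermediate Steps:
Q(H) = 4 + H
A = 8 (A = 4 + 4 = 8)
a(D) = 4 (a(D) = 0 + 4 = 4)
a(A)*15 = 4*15 = 60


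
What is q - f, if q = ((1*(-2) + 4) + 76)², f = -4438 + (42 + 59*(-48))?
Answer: 13312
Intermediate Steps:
f = -7228 (f = -4438 + (42 - 2832) = -4438 - 2790 = -7228)
q = 6084 (q = ((-2 + 4) + 76)² = (2 + 76)² = 78² = 6084)
q - f = 6084 - 1*(-7228) = 6084 + 7228 = 13312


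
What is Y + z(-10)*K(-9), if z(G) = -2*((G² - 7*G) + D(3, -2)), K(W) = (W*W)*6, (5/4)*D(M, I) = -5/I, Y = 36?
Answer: -167148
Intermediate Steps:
D(M, I) = -4/I (D(M, I) = 4*(-5/I)/5 = -4/I)
K(W) = 6*W² (K(W) = W²*6 = 6*W²)
z(G) = -4 - 2*G² + 14*G (z(G) = -2*((G² - 7*G) - 4/(-2)) = -2*((G² - 7*G) - 4*(-½)) = -2*((G² - 7*G) + 2) = -2*(2 + G² - 7*G) = -4 - 2*G² + 14*G)
Y + z(-10)*K(-9) = 36 + (-4 - 2*(-10)² + 14*(-10))*(6*(-9)²) = 36 + (-4 - 2*100 - 140)*(6*81) = 36 + (-4 - 200 - 140)*486 = 36 - 344*486 = 36 - 167184 = -167148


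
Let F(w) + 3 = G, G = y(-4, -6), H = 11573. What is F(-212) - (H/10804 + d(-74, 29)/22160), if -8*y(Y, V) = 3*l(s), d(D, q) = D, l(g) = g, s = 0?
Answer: -121738513/29927080 ≈ -4.0678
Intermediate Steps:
y(Y, V) = 0 (y(Y, V) = -3*0/8 = -⅛*0 = 0)
G = 0
F(w) = -3 (F(w) = -3 + 0 = -3)
F(-212) - (H/10804 + d(-74, 29)/22160) = -3 - (11573/10804 - 74/22160) = -3 - (11573*(1/10804) - 74*1/22160) = -3 - (11573/10804 - 37/11080) = -3 - 1*31957273/29927080 = -3 - 31957273/29927080 = -121738513/29927080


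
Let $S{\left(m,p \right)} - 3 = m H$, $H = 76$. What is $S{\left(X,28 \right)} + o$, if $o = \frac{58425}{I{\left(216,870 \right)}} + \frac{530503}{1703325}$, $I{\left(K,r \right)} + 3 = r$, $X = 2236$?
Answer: $\frac{83687654903317}{492260925} \approx 1.7001 \cdot 10^{5}$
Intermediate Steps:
$S{\left(m,p \right)} = 3 + 76 m$ ($S{\left(m,p \right)} = 3 + m 76 = 3 + 76 m$)
$I{\left(K,r \right)} = -3 + r$
$o = \frac{33325569742}{492260925}$ ($o = \frac{58425}{-3 + 870} + \frac{530503}{1703325} = \frac{58425}{867} + 530503 \cdot \frac{1}{1703325} = 58425 \cdot \frac{1}{867} + \frac{530503}{1703325} = \frac{19475}{289} + \frac{530503}{1703325} = \frac{33325569742}{492260925} \approx 67.699$)
$S{\left(X,28 \right)} + o = \left(3 + 76 \cdot 2236\right) + \frac{33325569742}{492260925} = \left(3 + 169936\right) + \frac{33325569742}{492260925} = 169939 + \frac{33325569742}{492260925} = \frac{83687654903317}{492260925}$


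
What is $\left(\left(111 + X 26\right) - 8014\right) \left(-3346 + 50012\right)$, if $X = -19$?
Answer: $-391854402$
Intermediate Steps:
$\left(\left(111 + X 26\right) - 8014\right) \left(-3346 + 50012\right) = \left(\left(111 - 494\right) - 8014\right) \left(-3346 + 50012\right) = \left(\left(111 - 494\right) - 8014\right) 46666 = \left(-383 - 8014\right) 46666 = \left(-8397\right) 46666 = -391854402$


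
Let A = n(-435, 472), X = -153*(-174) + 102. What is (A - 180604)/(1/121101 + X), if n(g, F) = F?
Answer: -21814165332/3236303125 ≈ -6.7405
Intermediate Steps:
X = 26724 (X = 26622 + 102 = 26724)
A = 472
(A - 180604)/(1/121101 + X) = (472 - 180604)/(1/121101 + 26724) = -180132/(1/121101 + 26724) = -180132/3236303125/121101 = -180132*121101/3236303125 = -21814165332/3236303125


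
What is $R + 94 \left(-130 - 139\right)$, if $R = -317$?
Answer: $-25603$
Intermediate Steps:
$R + 94 \left(-130 - 139\right) = -317 + 94 \left(-130 - 139\right) = -317 + 94 \left(-269\right) = -317 - 25286 = -25603$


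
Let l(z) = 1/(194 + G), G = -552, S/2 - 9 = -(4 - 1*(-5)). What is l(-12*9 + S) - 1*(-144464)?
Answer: 51718111/358 ≈ 1.4446e+5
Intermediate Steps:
S = 0 (S = 18 + 2*(-(4 - 1*(-5))) = 18 + 2*(-(4 + 5)) = 18 + 2*(-1*9) = 18 + 2*(-9) = 18 - 18 = 0)
l(z) = -1/358 (l(z) = 1/(194 - 552) = 1/(-358) = -1/358)
l(-12*9 + S) - 1*(-144464) = -1/358 - 1*(-144464) = -1/358 + 144464 = 51718111/358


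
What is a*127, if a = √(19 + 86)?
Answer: 127*√105 ≈ 1301.4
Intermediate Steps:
a = √105 ≈ 10.247
a*127 = √105*127 = 127*√105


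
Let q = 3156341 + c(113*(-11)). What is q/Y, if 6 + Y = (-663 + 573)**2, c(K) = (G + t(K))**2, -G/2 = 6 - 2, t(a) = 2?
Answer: 3156377/8094 ≈ 389.96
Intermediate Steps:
G = -8 (G = -2*(6 - 2) = -2*4 = -8)
c(K) = 36 (c(K) = (-8 + 2)**2 = (-6)**2 = 36)
q = 3156377 (q = 3156341 + 36 = 3156377)
Y = 8094 (Y = -6 + (-663 + 573)**2 = -6 + (-90)**2 = -6 + 8100 = 8094)
q/Y = 3156377/8094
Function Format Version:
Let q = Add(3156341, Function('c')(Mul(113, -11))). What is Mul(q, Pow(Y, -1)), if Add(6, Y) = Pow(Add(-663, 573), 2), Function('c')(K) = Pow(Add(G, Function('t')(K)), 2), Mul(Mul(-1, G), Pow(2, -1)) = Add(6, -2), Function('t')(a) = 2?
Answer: Rational(3156377, 8094) ≈ 389.96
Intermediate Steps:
G = -8 (G = Mul(-2, Add(6, -2)) = Mul(-2, 4) = -8)
Function('c')(K) = 36 (Function('c')(K) = Pow(Add(-8, 2), 2) = Pow(-6, 2) = 36)
q = 3156377 (q = Add(3156341, 36) = 3156377)
Y = 8094 (Y = Add(-6, Pow(Add(-663, 573), 2)) = Add(-6, Pow(-90, 2)) = Add(-6, 8100) = 8094)
Mul(q, Pow(Y, -1)) = Mul(3156377, Pow(8094, -1)) = Mul(3156377, Rational(1, 8094)) = Rational(3156377, 8094)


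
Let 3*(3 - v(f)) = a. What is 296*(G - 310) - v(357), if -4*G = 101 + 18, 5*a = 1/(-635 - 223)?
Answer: -1294323031/12870 ≈ -1.0057e+5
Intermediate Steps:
a = -1/4290 (a = 1/(5*(-635 - 223)) = (⅕)/(-858) = (⅕)*(-1/858) = -1/4290 ≈ -0.00023310)
v(f) = 38611/12870 (v(f) = 3 - ⅓*(-1/4290) = 3 + 1/12870 = 38611/12870)
G = -119/4 (G = -(101 + 18)/4 = -¼*119 = -119/4 ≈ -29.750)
296*(G - 310) - v(357) = 296*(-119/4 - 310) - 1*38611/12870 = 296*(-1359/4) - 38611/12870 = -100566 - 38611/12870 = -1294323031/12870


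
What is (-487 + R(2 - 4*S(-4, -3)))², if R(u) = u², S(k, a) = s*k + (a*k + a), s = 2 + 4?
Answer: 11269449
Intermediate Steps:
s = 6
S(k, a) = a + 6*k + a*k (S(k, a) = 6*k + (a*k + a) = 6*k + (a + a*k) = a + 6*k + a*k)
(-487 + R(2 - 4*S(-4, -3)))² = (-487 + (2 - 4*(-3 + 6*(-4) - 3*(-4)))²)² = (-487 + (2 - 4*(-3 - 24 + 12))²)² = (-487 + (2 - 4*(-15))²)² = (-487 + (2 + 60)²)² = (-487 + 62²)² = (-487 + 3844)² = 3357² = 11269449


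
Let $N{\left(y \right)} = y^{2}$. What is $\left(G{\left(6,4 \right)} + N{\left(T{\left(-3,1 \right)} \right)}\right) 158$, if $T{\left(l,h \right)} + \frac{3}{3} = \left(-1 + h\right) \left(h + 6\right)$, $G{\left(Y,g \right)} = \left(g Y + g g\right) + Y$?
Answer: $7426$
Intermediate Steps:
$G{\left(Y,g \right)} = Y + g^{2} + Y g$ ($G{\left(Y,g \right)} = \left(Y g + g^{2}\right) + Y = \left(g^{2} + Y g\right) + Y = Y + g^{2} + Y g$)
$T{\left(l,h \right)} = -1 + \left(-1 + h\right) \left(6 + h\right)$ ($T{\left(l,h \right)} = -1 + \left(-1 + h\right) \left(h + 6\right) = -1 + \left(-1 + h\right) \left(6 + h\right)$)
$\left(G{\left(6,4 \right)} + N{\left(T{\left(-3,1 \right)} \right)}\right) 158 = \left(\left(6 + 4^{2} + 6 \cdot 4\right) + \left(-7 + 1^{2} + 5 \cdot 1\right)^{2}\right) 158 = \left(\left(6 + 16 + 24\right) + \left(-7 + 1 + 5\right)^{2}\right) 158 = \left(46 + \left(-1\right)^{2}\right) 158 = \left(46 + 1\right) 158 = 47 \cdot 158 = 7426$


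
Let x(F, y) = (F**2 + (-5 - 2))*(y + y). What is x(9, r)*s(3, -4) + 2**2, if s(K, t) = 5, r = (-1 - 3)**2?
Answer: 11844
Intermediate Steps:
r = 16 (r = (-4)**2 = 16)
x(F, y) = 2*y*(-7 + F**2) (x(F, y) = (F**2 - 7)*(2*y) = (-7 + F**2)*(2*y) = 2*y*(-7 + F**2))
x(9, r)*s(3, -4) + 2**2 = (2*16*(-7 + 9**2))*5 + 2**2 = (2*16*(-7 + 81))*5 + 4 = (2*16*74)*5 + 4 = 2368*5 + 4 = 11840 + 4 = 11844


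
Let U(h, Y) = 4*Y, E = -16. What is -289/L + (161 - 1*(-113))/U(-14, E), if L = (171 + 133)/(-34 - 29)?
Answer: 33811/608 ≈ 55.610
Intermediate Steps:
L = -304/63 (L = 304/(-63) = 304*(-1/63) = -304/63 ≈ -4.8254)
-289/L + (161 - 1*(-113))/U(-14, E) = -289/(-304/63) + (161 - 1*(-113))/((4*(-16))) = -289*(-63/304) + (161 + 113)/(-64) = 18207/304 + 274*(-1/64) = 18207/304 - 137/32 = 33811/608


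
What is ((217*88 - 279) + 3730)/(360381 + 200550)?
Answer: 3221/80133 ≈ 0.040196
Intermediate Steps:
((217*88 - 279) + 3730)/(360381 + 200550) = ((19096 - 279) + 3730)/560931 = (18817 + 3730)*(1/560931) = 22547*(1/560931) = 3221/80133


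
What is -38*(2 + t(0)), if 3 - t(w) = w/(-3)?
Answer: -190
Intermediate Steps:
t(w) = 3 + w/3 (t(w) = 3 - w/(-3) = 3 - w*(-1)/3 = 3 - (-1)*w/3 = 3 + w/3)
-38*(2 + t(0)) = -38*(2 + (3 + (⅓)*0)) = -38*(2 + (3 + 0)) = -38*(2 + 3) = -38*5 = -190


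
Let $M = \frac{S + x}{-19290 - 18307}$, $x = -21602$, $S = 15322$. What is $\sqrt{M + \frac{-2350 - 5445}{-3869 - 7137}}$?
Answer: $\frac{\sqrt{149870002173063690}}{413792582} \approx 0.93557$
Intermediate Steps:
$M = \frac{6280}{37597}$ ($M = \frac{15322 - 21602}{-19290 - 18307} = - \frac{6280}{-37597} = \left(-6280\right) \left(- \frac{1}{37597}\right) = \frac{6280}{37597} \approx 0.16703$)
$\sqrt{M + \frac{-2350 - 5445}{-3869 - 7137}} = \sqrt{\frac{6280}{37597} + \frac{-2350 - 5445}{-3869 - 7137}} = \sqrt{\frac{6280}{37597} - \frac{7795}{-11006}} = \sqrt{\frac{6280}{37597} - - \frac{7795}{11006}} = \sqrt{\frac{6280}{37597} + \frac{7795}{11006}} = \sqrt{\frac{362186295}{413792582}} = \frac{\sqrt{149870002173063690}}{413792582}$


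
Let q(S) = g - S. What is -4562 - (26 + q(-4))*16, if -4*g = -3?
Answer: -5054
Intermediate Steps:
g = ¾ (g = -¼*(-3) = ¾ ≈ 0.75000)
q(S) = ¾ - S
-4562 - (26 + q(-4))*16 = -4562 - (26 + (¾ - 1*(-4)))*16 = -4562 - (26 + (¾ + 4))*16 = -4562 - (26 + 19/4)*16 = -4562 - 123*16/4 = -4562 - 1*492 = -4562 - 492 = -5054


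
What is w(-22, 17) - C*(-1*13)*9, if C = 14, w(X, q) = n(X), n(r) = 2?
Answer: 1640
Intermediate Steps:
w(X, q) = 2
w(-22, 17) - C*(-1*13)*9 = 2 - 14*(-1*13)*9 = 2 - 14*(-13)*9 = 2 - (-182)*9 = 2 - 1*(-1638) = 2 + 1638 = 1640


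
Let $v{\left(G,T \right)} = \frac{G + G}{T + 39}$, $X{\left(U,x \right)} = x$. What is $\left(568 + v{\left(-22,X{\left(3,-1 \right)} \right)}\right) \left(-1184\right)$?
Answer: $- \frac{12751680}{19} \approx -6.7114 \cdot 10^{5}$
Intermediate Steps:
$v{\left(G,T \right)} = \frac{2 G}{39 + T}$
$\left(568 + v{\left(-22,X{\left(3,-1 \right)} \right)}\right) \left(-1184\right) = \left(568 + 2 \left(-22\right) \frac{1}{39 - 1}\right) \left(-1184\right) = \left(568 + 2 \left(-22\right) \frac{1}{38}\right) \left(-1184\right) = \left(568 - \frac{22}{19}\right) \left(-1184\right) = \frac{10770}{19} \left(-1184\right) = - \frac{12751680}{19}$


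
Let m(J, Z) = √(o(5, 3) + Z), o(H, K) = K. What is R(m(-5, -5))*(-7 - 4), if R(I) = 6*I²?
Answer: 132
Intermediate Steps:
m(J, Z) = √(3 + Z)
R(m(-5, -5))*(-7 - 4) = (6*(√(3 - 5))²)*(-7 - 4) = (6*(√(-2))²)*(-11) = (6*(I*√2)²)*(-11) = (6*(-2))*(-11) = -12*(-11) = 132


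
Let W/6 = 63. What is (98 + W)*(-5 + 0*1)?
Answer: -2380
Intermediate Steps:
W = 378 (W = 6*63 = 378)
(98 + W)*(-5 + 0*1) = (98 + 378)*(-5 + 0*1) = 476*(-5 + 0) = 476*(-5) = -2380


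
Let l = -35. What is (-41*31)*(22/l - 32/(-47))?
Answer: -109306/1645 ≈ -66.447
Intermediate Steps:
(-41*31)*(22/l - 32/(-47)) = (-41*31)*(22/(-35) - 32/(-47)) = -1271*(22*(-1/35) - 32*(-1/47)) = -1271*(-22/35 + 32/47) = -1271*86/1645 = -109306/1645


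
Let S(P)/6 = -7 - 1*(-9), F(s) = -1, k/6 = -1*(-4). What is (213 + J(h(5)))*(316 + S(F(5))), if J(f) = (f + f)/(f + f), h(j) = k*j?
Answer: 70192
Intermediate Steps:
k = 24 (k = 6*(-1*(-4)) = 6*4 = 24)
S(P) = 12 (S(P) = 6*(-7 - 1*(-9)) = 6*(-7 + 9) = 6*2 = 12)
h(j) = 24*j
J(f) = 1 (J(f) = (2*f)/((2*f)) = (2*f)*(1/(2*f)) = 1)
(213 + J(h(5)))*(316 + S(F(5))) = (213 + 1)*(316 + 12) = 214*328 = 70192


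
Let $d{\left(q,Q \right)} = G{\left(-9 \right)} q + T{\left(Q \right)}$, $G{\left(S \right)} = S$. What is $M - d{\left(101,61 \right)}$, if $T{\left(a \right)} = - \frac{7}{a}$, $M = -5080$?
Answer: $- \frac{254424}{61} \approx -4170.9$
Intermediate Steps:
$d{\left(q,Q \right)} = - 9 q - \frac{7}{Q}$
$M - d{\left(101,61 \right)} = -5080 - \left(\left(-9\right) 101 - \frac{7}{61}\right) = -5080 - \left(-909 - \frac{7}{61}\right) = -5080 - - \frac{55456}{61} = -5080 + \frac{55456}{61} = - \frac{254424}{61}$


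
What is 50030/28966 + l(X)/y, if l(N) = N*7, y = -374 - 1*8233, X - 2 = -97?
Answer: 11838700/6560799 ≈ 1.8045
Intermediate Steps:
X = -95 (X = 2 - 97 = -95)
y = -8607 (y = -374 - 8233 = -8607)
l(N) = 7*N
50030/28966 + l(X)/y = 50030/28966 + (7*(-95))/(-8607) = 50030*(1/28966) - 665*(-1/8607) = 25015/14483 + 35/453 = 11838700/6560799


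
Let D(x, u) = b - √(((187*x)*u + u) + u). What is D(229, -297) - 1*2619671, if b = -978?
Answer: -2620649 - 45*I*√6281 ≈ -2.6206e+6 - 3566.4*I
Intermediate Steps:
D(x, u) = -978 - √(2*u + 187*u*x) (D(x, u) = -978 - √(((187*x)*u + u) + u) = -978 - √((187*u*x + u) + u) = -978 - √((u + 187*u*x) + u) = -978 - √(2*u + 187*u*x))
D(229, -297) - 1*2619671 = (-978 - √(-297*(2 + 187*229))) - 1*2619671 = (-978 - √(-297*(2 + 42823))) - 2619671 = (-978 - √(-297*42825)) - 2619671 = (-978 - √(-12719025)) - 2619671 = (-978 - 45*I*√6281) - 2619671 = -2620649 - 45*I*√6281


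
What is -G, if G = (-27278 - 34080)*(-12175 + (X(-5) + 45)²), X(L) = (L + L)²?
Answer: 543018300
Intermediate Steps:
X(L) = 4*L² (X(L) = (2*L)² = 4*L²)
G = -543018300 (G = (-27278 - 34080)*(-12175 + (4*(-5)² + 45)²) = -61358*(-12175 + (4*25 + 45)²) = -61358*(-12175 + (100 + 45)²) = -61358*(-12175 + 145²) = -61358*(-12175 + 21025) = -61358*8850 = -543018300)
-G = -1*(-543018300) = 543018300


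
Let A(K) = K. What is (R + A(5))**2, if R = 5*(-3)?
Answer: 100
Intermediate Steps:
R = -15
(R + A(5))**2 = (-15 + 5)**2 = (-10)**2 = 100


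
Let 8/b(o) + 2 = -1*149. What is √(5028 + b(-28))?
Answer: 2*√28660555/151 ≈ 70.908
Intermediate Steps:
b(o) = -8/151 (b(o) = 8/(-2 - 1*149) = 8/(-2 - 149) = 8/(-151) = 8*(-1/151) = -8/151)
√(5028 + b(-28)) = √(5028 - 8/151) = √(759220/151) = 2*√28660555/151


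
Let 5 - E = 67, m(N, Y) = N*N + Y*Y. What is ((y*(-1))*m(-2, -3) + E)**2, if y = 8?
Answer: 27556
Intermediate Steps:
m(N, Y) = N**2 + Y**2
E = -62 (E = 5 - 1*67 = 5 - 67 = -62)
((y*(-1))*m(-2, -3) + E)**2 = ((8*(-1))*((-2)**2 + (-3)**2) - 62)**2 = (-8*(4 + 9) - 62)**2 = (-8*13 - 62)**2 = (-104 - 62)**2 = (-166)**2 = 27556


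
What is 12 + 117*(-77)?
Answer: -8997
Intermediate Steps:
12 + 117*(-77) = 12 - 9009 = -8997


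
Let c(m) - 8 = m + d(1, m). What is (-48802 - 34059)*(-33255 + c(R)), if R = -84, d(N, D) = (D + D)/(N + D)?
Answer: 229218798605/83 ≈ 2.7617e+9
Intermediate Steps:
d(N, D) = 2*D/(D + N) (d(N, D) = (2*D)/(D + N) = 2*D/(D + N))
c(m) = 8 + m + 2*m/(1 + m) (c(m) = 8 + (m + 2*m/(m + 1)) = 8 + (m + 2*m/(1 + m)) = 8 + m + 2*m/(1 + m))
(-48802 - 34059)*(-33255 + c(R)) = (-48802 - 34059)*(-33255 + (8 + (-84)² + 11*(-84))/(1 - 84)) = -82861*(-33255 + (8 + 7056 - 924)/(-83)) = -82861*(-33255 - 1/83*6140) = -82861*(-33255 - 6140/83) = -82861*(-2766305/83) = 229218798605/83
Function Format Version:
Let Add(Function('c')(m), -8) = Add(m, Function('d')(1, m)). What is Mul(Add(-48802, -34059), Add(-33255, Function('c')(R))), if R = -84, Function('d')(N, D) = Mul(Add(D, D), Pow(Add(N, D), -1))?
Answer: Rational(229218798605, 83) ≈ 2.7617e+9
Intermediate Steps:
Function('d')(N, D) = Mul(2, D, Pow(Add(D, N), -1)) (Function('d')(N, D) = Mul(Mul(2, D), Pow(Add(D, N), -1)) = Mul(2, D, Pow(Add(D, N), -1)))
Function('c')(m) = Add(8, m, Mul(2, m, Pow(Add(1, m), -1))) (Function('c')(m) = Add(8, Add(m, Mul(2, m, Pow(Add(m, 1), -1)))) = Add(8, Add(m, Mul(2, m, Pow(Add(1, m), -1)))) = Add(8, m, Mul(2, m, Pow(Add(1, m), -1))))
Mul(Add(-48802, -34059), Add(-33255, Function('c')(R))) = Mul(Add(-48802, -34059), Add(-33255, Mul(Pow(Add(1, -84), -1), Add(8, Pow(-84, 2), Mul(11, -84))))) = Mul(-82861, Add(-33255, Mul(Pow(-83, -1), Add(8, 7056, -924)))) = Mul(-82861, Add(-33255, Mul(Rational(-1, 83), 6140))) = Mul(-82861, Add(-33255, Rational(-6140, 83))) = Mul(-82861, Rational(-2766305, 83)) = Rational(229218798605, 83)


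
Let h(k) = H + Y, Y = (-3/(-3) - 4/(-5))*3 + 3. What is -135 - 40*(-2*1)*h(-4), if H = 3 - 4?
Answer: 457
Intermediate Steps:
Y = 42/5 (Y = (-3*(-⅓) - 4*(-⅕))*3 + 3 = (1 + ⅘)*3 + 3 = (9/5)*3 + 3 = 27/5 + 3 = 42/5 ≈ 8.4000)
H = -1
h(k) = 37/5 (h(k) = -1 + 42/5 = 37/5)
-135 - 40*(-2*1)*h(-4) = -135 - 40*(-2*1)*37/5 = -135 - (-80)*37/5 = -135 - 40*(-74/5) = -135 + 592 = 457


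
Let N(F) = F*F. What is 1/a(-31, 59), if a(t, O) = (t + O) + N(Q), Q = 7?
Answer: 1/77 ≈ 0.012987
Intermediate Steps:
N(F) = F²
a(t, O) = 49 + O + t (a(t, O) = (t + O) + 7² = (O + t) + 49 = 49 + O + t)
1/a(-31, 59) = 1/(49 + 59 - 31) = 1/77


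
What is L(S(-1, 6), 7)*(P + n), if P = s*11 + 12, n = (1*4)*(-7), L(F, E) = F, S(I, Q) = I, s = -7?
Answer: 93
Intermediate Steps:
n = -28 (n = 4*(-7) = -28)
P = -65 (P = -7*11 + 12 = -77 + 12 = -65)
L(S(-1, 6), 7)*(P + n) = -(-65 - 28) = -1*(-93) = 93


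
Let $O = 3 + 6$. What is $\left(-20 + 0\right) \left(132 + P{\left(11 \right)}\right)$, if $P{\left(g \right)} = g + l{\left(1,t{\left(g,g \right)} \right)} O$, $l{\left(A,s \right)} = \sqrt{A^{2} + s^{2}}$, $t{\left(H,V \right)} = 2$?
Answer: $-2860 - 180 \sqrt{5} \approx -3262.5$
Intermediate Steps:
$O = 9$
$P{\left(g \right)} = g + 9 \sqrt{5}$ ($P{\left(g \right)} = g + \sqrt{1^{2} + 2^{2}} \cdot 9 = g + \sqrt{1 + 4} \cdot 9 = g + \sqrt{5} \cdot 9 = g + 9 \sqrt{5}$)
$\left(-20 + 0\right) \left(132 + P{\left(11 \right)}\right) = \left(-20 + 0\right) \left(132 + \left(11 + 9 \sqrt{5}\right)\right) = - 20 \left(143 + 9 \sqrt{5}\right) = -2860 - 180 \sqrt{5}$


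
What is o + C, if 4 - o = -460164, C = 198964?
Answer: 659132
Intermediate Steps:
o = 460168 (o = 4 - 1*(-460164) = 4 + 460164 = 460168)
o + C = 460168 + 198964 = 659132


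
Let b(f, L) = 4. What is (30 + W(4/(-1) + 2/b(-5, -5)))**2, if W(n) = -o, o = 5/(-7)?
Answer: 46225/49 ≈ 943.37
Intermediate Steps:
o = -5/7 (o = 5*(-1/7) = -5/7 ≈ -0.71429)
W(n) = 5/7 (W(n) = -1*(-5/7) = 5/7)
(30 + W(4/(-1) + 2/b(-5, -5)))**2 = (30 + 5/7)**2 = (215/7)**2 = 46225/49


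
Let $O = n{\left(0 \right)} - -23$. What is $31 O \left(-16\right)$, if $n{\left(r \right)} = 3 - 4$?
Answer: $-10912$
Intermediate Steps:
$n{\left(r \right)} = -1$
$O = 22$ ($O = -1 - -23 = -1 + 23 = 22$)
$31 O \left(-16\right) = 31 \cdot 22 \left(-16\right) = 682 \left(-16\right) = -10912$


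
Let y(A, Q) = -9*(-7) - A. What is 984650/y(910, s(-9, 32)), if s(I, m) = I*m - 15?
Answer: -984650/847 ≈ -1162.5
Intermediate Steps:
s(I, m) = -15 + I*m
y(A, Q) = 63 - A
984650/y(910, s(-9, 32)) = 984650/(63 - 1*910) = 984650/(63 - 910) = 984650/(-847) = 984650*(-1/847) = -984650/847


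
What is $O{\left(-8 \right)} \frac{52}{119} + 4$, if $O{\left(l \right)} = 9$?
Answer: $\frac{944}{119} \approx 7.9328$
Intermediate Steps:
$O{\left(-8 \right)} \frac{52}{119} + 4 = 9 \cdot \frac{52}{119} + 4 = \frac{468}{119} + 4 = \frac{944}{119}$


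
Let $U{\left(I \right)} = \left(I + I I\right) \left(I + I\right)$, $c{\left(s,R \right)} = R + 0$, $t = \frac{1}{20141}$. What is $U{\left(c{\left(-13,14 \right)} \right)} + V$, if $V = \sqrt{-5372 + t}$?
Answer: $5880 + \frac{81 i \sqrt{332145231}}{20141} \approx 5880.0 + 73.294 i$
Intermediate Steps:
$t = \frac{1}{20141} \approx 4.965 \cdot 10^{-5}$
$c{\left(s,R \right)} = R$
$V = \frac{81 i \sqrt{332145231}}{20141}$ ($V = \sqrt{-5372 + \frac{1}{20141}} = \sqrt{- \frac{108197451}{20141}} = \frac{81 i \sqrt{332145231}}{20141} \approx 73.294 i$)
$U{\left(I \right)} = 2 I \left(I + I^{2}\right)$ ($U{\left(I \right)} = \left(I + I^{2}\right) 2 I = 2 I \left(I + I^{2}\right)$)
$U{\left(c{\left(-13,14 \right)} \right)} + V = 2 \cdot 14^{2} \left(1 + 14\right) + \frac{81 i \sqrt{332145231}}{20141} = 2 \cdot 196 \cdot 15 + \frac{81 i \sqrt{332145231}}{20141} = 5880 + \frac{81 i \sqrt{332145231}}{20141}$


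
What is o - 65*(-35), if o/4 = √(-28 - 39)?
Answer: 2275 + 4*I*√67 ≈ 2275.0 + 32.741*I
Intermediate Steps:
o = 4*I*√67 (o = 4*√(-28 - 39) = 4*√(-67) = 4*(I*√67) = 4*I*√67 ≈ 32.741*I)
o - 65*(-35) = 4*I*√67 - 65*(-35) = 4*I*√67 + 2275 = 2275 + 4*I*√67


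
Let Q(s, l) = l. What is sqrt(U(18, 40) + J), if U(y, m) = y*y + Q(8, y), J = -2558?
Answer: 2*I*sqrt(554) ≈ 47.074*I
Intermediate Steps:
U(y, m) = y + y**2 (U(y, m) = y*y + y = y**2 + y = y + y**2)
sqrt(U(18, 40) + J) = sqrt(18*(1 + 18) - 2558) = sqrt(18*19 - 2558) = sqrt(342 - 2558) = sqrt(-2216) = 2*I*sqrt(554)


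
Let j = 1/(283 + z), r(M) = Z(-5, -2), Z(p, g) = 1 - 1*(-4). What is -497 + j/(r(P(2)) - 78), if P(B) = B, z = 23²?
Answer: -29460173/59276 ≈ -497.00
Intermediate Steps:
Z(p, g) = 5 (Z(p, g) = 1 + 4 = 5)
z = 529
r(M) = 5
j = 1/812 (j = 1/(283 + 529) = 1/812 ≈ 0.0012315)
-497 + j/(r(P(2)) - 78) = -497 + 1/(812*(5 - 78)) = -497 + (1/812)/(-73) = -497 + (1/812)*(-1/73) = -497 - 1/59276 = -29460173/59276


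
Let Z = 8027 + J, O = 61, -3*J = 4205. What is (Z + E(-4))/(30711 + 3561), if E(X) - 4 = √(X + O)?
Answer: 1243/6426 + √57/34272 ≈ 0.19365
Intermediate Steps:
J = -4205/3 (J = -⅓*4205 = -4205/3 ≈ -1401.7)
Z = 19876/3 (Z = 8027 - 4205/3 = 19876/3 ≈ 6625.3)
E(X) = 4 + √(61 + X) (E(X) = 4 + √(X + 61) = 4 + √(61 + X))
(Z + E(-4))/(30711 + 3561) = (19876/3 + (4 + √(61 - 4)))/(30711 + 3561) = (19876/3 + (4 + √57))/34272 = (19888/3 + √57)*(1/34272) = 1243/6426 + √57/34272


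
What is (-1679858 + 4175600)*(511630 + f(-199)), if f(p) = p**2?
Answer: 1375730358402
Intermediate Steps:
(-1679858 + 4175600)*(511630 + f(-199)) = (-1679858 + 4175600)*(511630 + (-199)**2) = 2495742*(511630 + 39601) = 2495742*551231 = 1375730358402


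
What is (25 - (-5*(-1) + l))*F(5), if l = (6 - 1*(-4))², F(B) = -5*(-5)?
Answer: -2000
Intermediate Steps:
F(B) = 25
l = 100 (l = (6 + 4)² = 10² = 100)
(25 - (-5*(-1) + l))*F(5) = (25 - (-5*(-1) + 100))*25 = (25 - (5 + 100))*25 = (25 - 1*105)*25 = (25 - 105)*25 = -80*25 = -2000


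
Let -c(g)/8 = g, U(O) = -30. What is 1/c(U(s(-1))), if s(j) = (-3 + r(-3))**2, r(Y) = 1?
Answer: 1/240 ≈ 0.0041667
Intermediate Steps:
s(j) = 4 (s(j) = (-3 + 1)**2 = (-2)**2 = 4)
c(g) = -8*g
1/c(U(s(-1))) = 1/(-8*(-30)) = 1/240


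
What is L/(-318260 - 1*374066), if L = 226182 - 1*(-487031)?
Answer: -713213/692326 ≈ -1.0302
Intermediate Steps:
L = 713213 (L = 226182 + 487031 = 713213)
L/(-318260 - 1*374066) = 713213/(-318260 - 1*374066) = 713213/(-318260 - 374066) = 713213/(-692326) = 713213*(-1/692326) = -713213/692326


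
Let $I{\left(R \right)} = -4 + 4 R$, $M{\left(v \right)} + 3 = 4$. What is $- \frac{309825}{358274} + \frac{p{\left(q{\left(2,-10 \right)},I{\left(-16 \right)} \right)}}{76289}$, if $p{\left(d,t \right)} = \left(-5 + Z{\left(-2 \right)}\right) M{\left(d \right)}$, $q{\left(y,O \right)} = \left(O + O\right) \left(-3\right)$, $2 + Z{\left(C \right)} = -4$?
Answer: $- \frac{23640180439}{27332365186} \approx -0.86491$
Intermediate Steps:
$M{\left(v \right)} = 1$ ($M{\left(v \right)} = -3 + 4 = 1$)
$Z{\left(C \right)} = -6$ ($Z{\left(C \right)} = -2 - 4 = -6$)
$q{\left(y,O \right)} = - 6 O$ ($q{\left(y,O \right)} = 2 O \left(-3\right) = - 6 O$)
$p{\left(d,t \right)} = -11$ ($p{\left(d,t \right)} = \left(-5 - 6\right) 1 = \left(-11\right) 1 = -11$)
$- \frac{309825}{358274} + \frac{p{\left(q{\left(2,-10 \right)},I{\left(-16 \right)} \right)}}{76289} = - \frac{309825}{358274} - \frac{11}{76289} = - \frac{23640180439}{27332365186}$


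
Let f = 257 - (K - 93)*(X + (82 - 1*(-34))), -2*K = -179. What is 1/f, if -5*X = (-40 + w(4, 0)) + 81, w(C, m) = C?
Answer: 2/1263 ≈ 0.0015835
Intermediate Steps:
K = 179/2 (K = -1/2*(-179) = 179/2 ≈ 89.500)
X = -9 (X = -((-40 + 4) + 81)/5 = -(-36 + 81)/5 = -1/5*45 = -9)
f = 1263/2 (f = 257 - (179/2 - 93)*(-9 + (82 - 1*(-34))) = 257 - (-7)*(-9 + (82 + 34))/2 = 257 - (-7)*(-9 + 116)/2 = 257 - (-7)*107/2 = 257 - 1*(-749/2) = 257 + 749/2 = 1263/2 ≈ 631.50)
1/f = 1/(1263/2) = 2/1263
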